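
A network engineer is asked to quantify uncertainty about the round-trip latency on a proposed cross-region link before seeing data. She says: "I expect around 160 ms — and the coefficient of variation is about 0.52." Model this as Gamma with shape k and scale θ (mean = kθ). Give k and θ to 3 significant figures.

For Gamma(k, scale θ): mean = kθ, variance = kθ², so CV = 1/√k.
CV = 0.52, hence k = 1/CV² = 3.7.
Then θ = mean/k = 160/3.7 = 43.3.

k ≈ 3.7, θ ≈ 43.3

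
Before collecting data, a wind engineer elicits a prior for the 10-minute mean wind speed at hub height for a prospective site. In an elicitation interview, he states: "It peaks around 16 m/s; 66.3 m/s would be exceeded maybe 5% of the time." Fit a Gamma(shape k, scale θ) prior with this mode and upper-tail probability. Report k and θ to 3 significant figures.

k ≈ 2.24, θ ≈ 12.9

Gamma(k,θ) with k>1 has mode (k−1)θ, so θ = 16/(k−1).
Need P(X < 66.3) = 0.95 with θ tied to k this way. Start at k = 2, θ = 16: P(X<66.3) ≈ 0.918.
Too low — raise k to concentrate. Iterating converges to k ≈ 2.24.
Then θ = 16/(2.24−1) ≈ 12.9.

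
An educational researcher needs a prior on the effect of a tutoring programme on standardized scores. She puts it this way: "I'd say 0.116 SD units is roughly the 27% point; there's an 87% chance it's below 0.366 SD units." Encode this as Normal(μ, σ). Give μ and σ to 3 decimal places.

The p-quantile of Normal(μ,σ) is μ + z_p·σ, with z_{0.27} = -0.6128 and z_{0.87} = 1.126.
Eliminate σ: μ = (z₂·x₁ − z₁·x₂)/(z₂ − z₁) = (1.126·0.116 − (-0.6128)·0.366)/1.739 = 0.204.
Then σ = (x₂ − x₁)/(z₂ − z₁) = (0.366 − 0.116)/1.739 = 0.144.

μ = 0.204, σ = 0.144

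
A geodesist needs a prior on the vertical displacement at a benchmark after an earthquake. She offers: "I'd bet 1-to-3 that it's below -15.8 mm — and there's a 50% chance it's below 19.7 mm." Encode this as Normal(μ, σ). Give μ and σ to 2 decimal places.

μ = 19.70, σ = 52.63

The p-quantile of Normal(μ,σ) is μ + z_p·σ, with z_{0.25} = -0.6745 and z_{0.5} = 0.
Eliminate σ: μ = (z₂·x₁ − z₁·x₂)/(z₂ − z₁) = (0·-15.8 − (-0.6745)·19.7)/0.6745 = 19.70.
Then σ = (x₂ − x₁)/(z₂ − z₁) = (19.7 − -15.8)/0.6745 = 52.63.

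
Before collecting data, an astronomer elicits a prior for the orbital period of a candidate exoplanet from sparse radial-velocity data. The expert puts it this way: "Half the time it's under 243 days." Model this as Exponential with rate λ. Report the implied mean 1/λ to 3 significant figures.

Exponential median = ln 2 / λ, so λ = ln 2 / 243.0 = 0.00285.
Mean = 1/λ = 351 days.

mean ≈ 351 days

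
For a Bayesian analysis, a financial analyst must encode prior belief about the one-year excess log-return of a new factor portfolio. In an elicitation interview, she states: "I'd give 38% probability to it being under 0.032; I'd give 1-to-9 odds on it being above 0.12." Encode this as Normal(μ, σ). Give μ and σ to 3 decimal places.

The p-quantile of Normal(μ,σ) is μ + z_p·σ, with z_{0.38} = -0.3055 and z_{0.9} = 1.282.
Eliminate σ: μ = (z₂·x₁ − z₁·x₂)/(z₂ − z₁) = (1.282·0.032 − (-0.3055)·0.12)/1.587 = 0.049.
Then σ = (x₂ − x₁)/(z₂ − z₁) = (0.12 − 0.032)/1.587 = 0.055.

μ = 0.049, σ = 0.055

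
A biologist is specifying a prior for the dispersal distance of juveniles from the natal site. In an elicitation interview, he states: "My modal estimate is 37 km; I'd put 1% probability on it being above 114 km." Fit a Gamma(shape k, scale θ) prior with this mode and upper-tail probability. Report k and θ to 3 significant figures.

Gamma(k,θ) with k>1 has mode (k−1)θ, so θ = 37/(k−1).
Need P(X < 114) = 0.99 with θ tied to k this way. Start at k = 2, θ = 37: P(X<114) ≈ 0.813.
Too low — raise k to concentrate. Iterating converges to k ≈ 4.53.
Then θ = 37/(4.53−1) ≈ 10.5.

k ≈ 4.53, θ ≈ 10.5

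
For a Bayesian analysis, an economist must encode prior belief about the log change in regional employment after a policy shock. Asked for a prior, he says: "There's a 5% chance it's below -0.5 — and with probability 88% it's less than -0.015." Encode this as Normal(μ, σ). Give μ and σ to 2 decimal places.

μ = -0.22, σ = 0.17

For Normal(μ,σ), the p-quantile is μ + z_p·σ. Here z_{0.05} = -1.645, z_{0.88} = 1.175.
So -0.5 = μ − 1.645σ and -0.015 = μ + 1.175σ.
Subtracting: σ = (-0.015 − -0.5)/(1.175 − (-1.645)) = 0.17.
Then μ = -0.5 − (-1.645)·0.17 = -0.22.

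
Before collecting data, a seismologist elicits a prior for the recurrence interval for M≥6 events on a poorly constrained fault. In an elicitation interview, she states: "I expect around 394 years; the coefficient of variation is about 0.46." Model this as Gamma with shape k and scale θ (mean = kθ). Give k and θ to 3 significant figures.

For Gamma(k, scale θ): mean = kθ, variance = kθ², so CV = 1/√k.
CV = 0.46, hence k = 1/CV² = 4.73.
Then θ = mean/k = 394/4.73 = 83.4.

k ≈ 4.73, θ ≈ 83.4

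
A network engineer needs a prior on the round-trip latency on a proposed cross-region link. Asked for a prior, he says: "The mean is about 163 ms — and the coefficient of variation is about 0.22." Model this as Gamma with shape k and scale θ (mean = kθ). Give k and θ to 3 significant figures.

For Gamma(k, scale θ): mean = kθ, variance = kθ², so CV = 1/√k.
CV = 0.22, hence k = 1/CV² = 20.7.
Then θ = mean/k = 163/20.7 = 7.89.

k ≈ 20.7, θ ≈ 7.89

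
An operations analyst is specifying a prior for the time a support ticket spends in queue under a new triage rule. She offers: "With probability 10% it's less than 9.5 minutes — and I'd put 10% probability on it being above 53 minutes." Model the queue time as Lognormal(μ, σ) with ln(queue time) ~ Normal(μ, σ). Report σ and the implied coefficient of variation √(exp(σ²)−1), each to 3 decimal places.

σ ≈ 0.671, CV ≈ 0.754

If T ~ Lognormal(μ,σ) then ln T ~ Normal(μ,σ), so the p-quantile of ln T is μ + z_p·σ.
ln(9.5) = 2.251 and ln(53) = 3.97; z_{0.1} = -1.282, z_{0.9} = 1.282.
σ = (3.97 − 2.251)/(1.282 − (-1.282)) = 0.671.
μ = 2.251 − (-1.282)·0.671 = 3.111.
CV = √(exp(σ²)−1) = √(exp(0.4498)−1) = 0.754.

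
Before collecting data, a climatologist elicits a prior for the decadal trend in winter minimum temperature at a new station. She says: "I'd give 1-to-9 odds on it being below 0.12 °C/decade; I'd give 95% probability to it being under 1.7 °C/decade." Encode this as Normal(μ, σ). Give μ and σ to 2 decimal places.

The p-quantile of Normal(μ,σ) is μ + z_p·σ, with z_{0.1} = -1.282 and z_{0.95} = 1.645.
Eliminate σ: μ = (z₂·x₁ − z₁·x₂)/(z₂ − z₁) = (1.645·0.12 − (-1.282)·1.7)/2.926 = 0.81.
Then σ = (x₂ − x₁)/(z₂ − z₁) = (1.7 − 0.12)/2.926 = 0.54.

μ = 0.81, σ = 0.54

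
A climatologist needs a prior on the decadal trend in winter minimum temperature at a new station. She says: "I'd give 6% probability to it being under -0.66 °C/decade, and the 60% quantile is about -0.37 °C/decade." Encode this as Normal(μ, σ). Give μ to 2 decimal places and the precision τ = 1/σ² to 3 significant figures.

For Normal(μ,σ), the p-quantile is μ + z_p·σ. Here z_{0.06} = -1.555, z_{0.6} = 0.2533.
So -0.66 = μ − 1.555σ and -0.37 = μ + 0.2533σ.
Subtracting: σ = (-0.37 − -0.66)/(0.2533 − (-1.555)) = 0.16.
Then μ = -0.66 − (-1.555)·0.16 = -0.41.
Precision τ = 1/σ² = 1/0.1604² = 38.9.

μ = -0.41, τ = 38.9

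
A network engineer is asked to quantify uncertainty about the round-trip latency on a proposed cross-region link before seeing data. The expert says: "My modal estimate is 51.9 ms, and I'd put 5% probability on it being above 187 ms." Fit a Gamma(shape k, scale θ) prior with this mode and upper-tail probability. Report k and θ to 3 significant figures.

Gamma(k,θ) with k>1 has mode (k−1)θ, so θ = 51.9/(k−1).
Need P(X < 187) = 0.95 with θ tied to k this way. Start at k = 2, θ = 51.9: P(X<187) ≈ 0.875.
Too low — raise k to concentrate. Iterating converges to k ≈ 2.56.
Then θ = 51.9/(2.56−1) ≈ 33.2.

k ≈ 2.56, θ ≈ 33.2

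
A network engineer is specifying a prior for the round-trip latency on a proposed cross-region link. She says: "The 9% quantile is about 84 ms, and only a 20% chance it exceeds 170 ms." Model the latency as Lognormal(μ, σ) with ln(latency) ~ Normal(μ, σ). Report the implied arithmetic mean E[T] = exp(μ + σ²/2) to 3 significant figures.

If T ~ Lognormal(μ,σ) then ln T ~ Normal(μ,σ), so the p-quantile of ln T is μ + z_p·σ.
ln(84) = 4.431 and ln(170) = 5.136; z_{0.09} = -1.341, z_{0.8} = 0.8416.
σ = (5.136 − 4.431)/(0.8416 − (-1.341)) = 0.323.
μ = 4.431 − (-1.341)·0.323 = 4.864.
E[T] = exp(μ + σ²/2) = exp(4.864 + 0.0522) = 136 ms.

E[T] ≈ 136 ms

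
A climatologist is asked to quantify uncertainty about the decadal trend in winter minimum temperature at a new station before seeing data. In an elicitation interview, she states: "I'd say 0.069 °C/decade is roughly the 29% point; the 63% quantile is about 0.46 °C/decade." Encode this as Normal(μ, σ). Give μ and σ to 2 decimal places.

The p-quantile of Normal(μ,σ) is μ + z_p·σ, with z_{0.29} = -0.5534 and z_{0.63} = 0.3319.
Eliminate σ: μ = (z₂·x₁ − z₁·x₂)/(z₂ − z₁) = (0.3319·0.069 − (-0.5534)·0.46)/0.8852 = 0.31.
Then σ = (x₂ − x₁)/(z₂ − z₁) = (0.46 − 0.069)/0.8852 = 0.44.

μ = 0.31, σ = 0.44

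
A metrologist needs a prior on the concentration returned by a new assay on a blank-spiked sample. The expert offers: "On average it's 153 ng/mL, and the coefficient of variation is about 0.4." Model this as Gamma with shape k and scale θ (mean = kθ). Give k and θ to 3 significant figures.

k ≈ 6.25, θ ≈ 24.5

For Gamma(k, scale θ): mean = kθ, variance = kθ², so CV = 1/√k.
CV = 0.4, hence k = 1/CV² = 6.25.
Then θ = mean/k = 153/6.25 = 24.5.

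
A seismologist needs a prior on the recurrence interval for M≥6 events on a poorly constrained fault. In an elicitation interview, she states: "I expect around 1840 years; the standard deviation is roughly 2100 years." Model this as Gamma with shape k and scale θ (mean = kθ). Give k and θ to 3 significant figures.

k ≈ 0.768, θ ≈ 2400

For Gamma(k, scale θ): mean = kθ, variance = kθ², so CV = 1/√k.
CV = SD/mean = 2100/1840 = 1.141, hence k = 1/CV² = 0.768.
Then θ = mean/k = 1840/0.768 = 2400.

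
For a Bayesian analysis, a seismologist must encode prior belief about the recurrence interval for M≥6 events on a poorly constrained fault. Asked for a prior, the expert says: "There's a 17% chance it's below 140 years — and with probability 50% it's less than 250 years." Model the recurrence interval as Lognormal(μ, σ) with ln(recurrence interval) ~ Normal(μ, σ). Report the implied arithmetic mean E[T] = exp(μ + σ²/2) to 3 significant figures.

If T ~ Lognormal(μ,σ) then ln T ~ Normal(μ,σ), so the p-quantile of ln T is μ + z_p·σ.
ln(140) = 4.942 and ln(250) = 5.521; z_{0.17} = -0.9542, z_{0.5} = 0.
σ = (5.521 − 4.942)/(0 − (-0.9542)) = 0.608.
μ = 4.942 − (-0.9542)·0.608 = 5.521.
E[T] = exp(μ + σ²/2) = exp(5.521 + 0.1846) = 301 years.

E[T] ≈ 301 years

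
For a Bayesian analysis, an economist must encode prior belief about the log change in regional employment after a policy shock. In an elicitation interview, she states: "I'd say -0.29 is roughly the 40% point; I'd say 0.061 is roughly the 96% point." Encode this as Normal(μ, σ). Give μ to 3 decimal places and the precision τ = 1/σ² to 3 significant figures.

μ = -0.246, τ = 32.6

The p-quantile of Normal(μ,σ) is μ + z_p·σ, with z_{0.4} = -0.2533 and z_{0.96} = 1.751.
Eliminate σ: μ = (z₂·x₁ − z₁·x₂)/(z₂ − z₁) = (1.751·-0.29 − (-0.2533)·0.061)/2.004 = -0.246.
Then σ = (x₂ − x₁)/(z₂ − z₁) = (0.061 − -0.29)/2.004 = 0.175.
Precision τ = 1/σ² = 1/0.1751² = 32.6.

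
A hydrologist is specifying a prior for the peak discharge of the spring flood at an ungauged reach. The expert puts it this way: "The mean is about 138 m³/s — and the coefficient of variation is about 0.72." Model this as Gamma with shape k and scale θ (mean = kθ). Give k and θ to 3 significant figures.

For Gamma(k, scale θ): mean = kθ, variance = kθ², so CV = 1/√k.
CV = 0.72, hence k = 1/CV² = 1.93.
Then θ = mean/k = 138/1.93 = 71.5.

k ≈ 1.93, θ ≈ 71.5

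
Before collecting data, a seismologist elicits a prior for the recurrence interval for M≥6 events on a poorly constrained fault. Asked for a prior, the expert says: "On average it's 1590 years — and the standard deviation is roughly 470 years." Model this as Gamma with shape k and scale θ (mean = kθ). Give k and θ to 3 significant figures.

k ≈ 11.4, θ ≈ 139

For Gamma(k, scale θ): mean = kθ, variance = kθ², so CV = 1/√k.
CV = SD/mean = 470/1590 = 0.2956, hence k = 1/CV² = 11.4.
Then θ = mean/k = 1590/11.4 = 139.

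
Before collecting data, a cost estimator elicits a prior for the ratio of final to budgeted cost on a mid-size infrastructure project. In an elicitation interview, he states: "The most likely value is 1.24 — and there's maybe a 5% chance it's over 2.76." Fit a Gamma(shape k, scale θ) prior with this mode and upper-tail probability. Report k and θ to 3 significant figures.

k ≈ 5.29, θ ≈ 0.289

Gamma(k,θ) with k>1 has mode (k−1)θ, so θ = 1.24/(k−1).
Need P(X < 2.76) = 0.95 with θ tied to k this way. Start at k = 2, θ = 1.24: P(X<2.76) ≈ 0.652.
Too low — raise k to concentrate. Iterating converges to k ≈ 5.29.
Then θ = 1.24/(5.29−1) ≈ 0.289.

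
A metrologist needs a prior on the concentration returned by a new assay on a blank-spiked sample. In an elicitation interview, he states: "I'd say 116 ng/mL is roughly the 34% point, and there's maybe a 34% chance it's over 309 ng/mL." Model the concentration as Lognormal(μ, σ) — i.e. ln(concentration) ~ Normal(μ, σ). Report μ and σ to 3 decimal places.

If T ~ Lognormal(μ,σ) then ln T ~ Normal(μ,σ), so the p-quantile of ln T is μ + z_p·σ.
ln(116) = 4.754 and ln(309) = 5.733; z_{0.34} = -0.4125, z_{0.66} = 0.4125.
σ = (5.733 − 4.754)/(0.4125 − (-0.4125)) = 1.188.
μ = 4.754 − (-0.4125)·1.188 = 5.243.

μ ≈ 5.243, σ ≈ 1.188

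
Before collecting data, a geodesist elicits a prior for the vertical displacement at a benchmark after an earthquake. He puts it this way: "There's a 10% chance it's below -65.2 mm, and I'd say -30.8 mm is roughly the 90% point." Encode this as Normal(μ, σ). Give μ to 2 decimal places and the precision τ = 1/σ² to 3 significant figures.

For Normal(μ,σ), the p-quantile is μ + z_p·σ. Here z_{0.1} = -1.282, z_{0.9} = 1.282.
So -65.2 = μ − 1.282σ and -30.8 = μ + 1.282σ.
Subtracting: σ = (-30.8 − -65.2)/(1.282 − (-1.282)) = 13.42.
Then μ = -65.2 − (-1.282)·13.42 = -48.00.
Precision τ = 1/σ² = 1/13.42² = 0.00555.

μ = -48.00, τ = 0.00555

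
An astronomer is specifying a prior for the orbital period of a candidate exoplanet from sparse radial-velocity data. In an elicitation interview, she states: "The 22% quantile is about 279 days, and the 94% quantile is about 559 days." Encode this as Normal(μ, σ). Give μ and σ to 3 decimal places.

The p-quantile of Normal(μ,σ) is μ + z_p·σ, with z_{0.22} = -0.7722 and z_{0.94} = 1.555.
Eliminate σ: μ = (z₂·x₁ − z₁·x₂)/(z₂ − z₁) = (1.555·279 − (-0.7722)·559)/2.327 = 371.917.
Then σ = (x₂ − x₁)/(z₂ − z₁) = (559 − 279)/2.327 = 120.328.

μ = 371.917, σ = 120.328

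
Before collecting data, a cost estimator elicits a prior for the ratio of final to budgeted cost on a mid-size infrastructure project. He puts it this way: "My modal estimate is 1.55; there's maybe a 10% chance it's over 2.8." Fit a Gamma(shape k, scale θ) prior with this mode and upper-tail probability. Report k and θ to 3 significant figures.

Gamma(k,θ) with k>1 has mode (k−1)θ, so θ = 1.55/(k−1).
Need P(X < 2.8) = 0.9 with θ tied to k this way. Start at k = 2, θ = 1.55: P(X<2.8) ≈ 0.539.
Too low — raise k to concentrate. Iterating converges to k ≈ 6.45.
Then θ = 1.55/(6.45−1) ≈ 0.285.

k ≈ 6.45, θ ≈ 0.285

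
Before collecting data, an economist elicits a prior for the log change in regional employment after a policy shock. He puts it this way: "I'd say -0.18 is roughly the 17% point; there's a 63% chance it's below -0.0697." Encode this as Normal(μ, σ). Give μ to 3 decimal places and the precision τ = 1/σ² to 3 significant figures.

μ = -0.098, τ = 136

For Normal(μ,σ), the p-quantile is μ + z_p·σ. Here z_{0.17} = -0.9542, z_{0.63} = 0.3319.
So -0.18 = μ − 0.9542σ and -0.0697 = μ + 0.3319σ.
Subtracting: σ = (-0.0697 − -0.18)/(0.3319 − (-0.9542)) = 0.086.
Then μ = -0.18 − (-0.9542)·0.086 = -0.098.
Precision τ = 1/σ² = 1/0.08577² = 136.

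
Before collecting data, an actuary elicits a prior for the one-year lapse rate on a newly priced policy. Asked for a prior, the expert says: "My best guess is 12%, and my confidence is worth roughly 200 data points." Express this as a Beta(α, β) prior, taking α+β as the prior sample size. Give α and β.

α = 24, β = 176

Under the effective-sample-size interpretation, Beta(α, β) has prior mean α/(α+β) and prior sample size α+β.
So α+β = 200 and α/(α+β) = 0.12, giving α = 0.12·200 = 24 and β = 200 − 24 = 176.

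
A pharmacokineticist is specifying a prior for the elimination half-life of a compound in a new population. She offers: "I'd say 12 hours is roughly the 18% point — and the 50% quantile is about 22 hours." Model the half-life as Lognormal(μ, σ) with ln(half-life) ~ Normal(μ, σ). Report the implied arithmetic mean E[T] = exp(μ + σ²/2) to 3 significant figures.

E[T] ≈ 27.4 hours

If T ~ Lognormal(μ,σ) then ln T ~ Normal(μ,σ), so the p-quantile of ln T is μ + z_p·σ.
ln(12) = 2.485 and ln(22) = 3.091; z_{0.18} = -0.9154, z_{0.5} = 0.
σ = (3.091 − 2.485)/(0 − (-0.9154)) = 0.662.
μ = 2.485 − (-0.9154)·0.662 = 3.091.
E[T] = exp(μ + σ²/2) = exp(3.091 + 0.2192) = 27.4 hours.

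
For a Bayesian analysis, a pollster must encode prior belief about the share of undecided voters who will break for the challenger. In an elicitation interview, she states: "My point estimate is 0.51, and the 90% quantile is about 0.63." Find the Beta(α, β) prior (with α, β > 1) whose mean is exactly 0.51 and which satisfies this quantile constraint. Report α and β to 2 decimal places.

α ≈ 14.33, β ≈ 13.76

With mean 0.51 fixed, write α = 0.51s, β = 0.49s where s = α+β.
Need P(θ < 0.63) = 0.9 under Beta(0.51s, 0.49s). Normal approximation: (q−m)/√(m(1−m)/s) ≈ z_{0.9} = 1.28, so s ≈ 0.51·0.49·(1.28)²/(0.63−0.51)² = 28.5.
At s = 28.5: P(θ<0.63) ≈ 0.902. Adjusting to match 0.9 gives s ≈ 28.09.
So α = 0.51·28.09 ≈ 14.33, β = 0.49·28.09 ≈ 13.76.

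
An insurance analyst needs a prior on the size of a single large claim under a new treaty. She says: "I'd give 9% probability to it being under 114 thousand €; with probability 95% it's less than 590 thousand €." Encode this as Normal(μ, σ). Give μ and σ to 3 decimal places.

The p-quantile of Normal(μ,σ) is μ + z_p·σ, with z_{0.09} = -1.341 and z_{0.95} = 1.645.
Eliminate σ: μ = (z₂·x₁ − z₁·x₂)/(z₂ − z₁) = (1.645·114 − (-1.341)·590)/2.986 = 327.759.
Then σ = (x₂ − x₁)/(z₂ − z₁) = (590 − 114)/2.986 = 159.431.

μ = 327.759, σ = 159.431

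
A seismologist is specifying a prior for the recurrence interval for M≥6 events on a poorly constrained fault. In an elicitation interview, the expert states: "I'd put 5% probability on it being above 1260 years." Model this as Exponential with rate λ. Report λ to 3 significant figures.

P(T > 1260.0) = e^(−λ·1260.0) = 0.05, so λ = −ln(0.05)/1260.0 = 0.00238.

λ ≈ 0.00238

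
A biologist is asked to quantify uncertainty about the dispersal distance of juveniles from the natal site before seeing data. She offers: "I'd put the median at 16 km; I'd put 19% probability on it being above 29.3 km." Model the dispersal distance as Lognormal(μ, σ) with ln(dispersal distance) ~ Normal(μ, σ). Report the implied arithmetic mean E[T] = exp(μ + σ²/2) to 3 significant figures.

E[T] ≈ 20.3 km

If T ~ Lognormal(μ,σ) then ln T ~ Normal(μ,σ), so the p-quantile of ln T is μ + z_p·σ.
ln(16) = 2.773 and ln(29.3) = 3.378; z_{0.5} = 0, z_{0.81} = 0.8779.
σ = (3.378 − 2.773)/(0.8779 − (0)) = 0.689.
μ = 2.773 − (0)·0.689 = 2.773.
E[T] = exp(μ + σ²/2) = exp(2.773 + 0.2375) = 20.3 km.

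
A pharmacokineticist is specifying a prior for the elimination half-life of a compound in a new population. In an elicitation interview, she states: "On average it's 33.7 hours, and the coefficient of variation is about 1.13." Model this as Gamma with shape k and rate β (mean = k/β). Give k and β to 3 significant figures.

For Gamma(k, rate β): mean = k/β, variance = k/β², so CV = 1/√k.
CV = 1.13, hence k = 1/CV² = 0.783.
Then β = k/mean = 0.783/33.7 = 0.0232.

k ≈ 0.783, β ≈ 0.0232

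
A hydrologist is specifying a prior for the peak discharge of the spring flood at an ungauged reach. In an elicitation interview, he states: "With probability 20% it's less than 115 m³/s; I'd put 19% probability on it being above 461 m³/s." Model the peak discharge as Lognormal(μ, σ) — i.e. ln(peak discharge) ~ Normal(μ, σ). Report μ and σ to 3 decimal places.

If T ~ Lognormal(μ,σ) then ln T ~ Normal(μ,σ), so the p-quantile of ln T is μ + z_p·σ.
ln(115) = 4.745 and ln(461) = 6.133; z_{0.2} = -0.8416, z_{0.81} = 0.8779.
σ = (6.133 − 4.745)/(0.8779 − (-0.8416)) = 0.807.
μ = 4.745 − (-0.8416)·0.807 = 5.425.

μ ≈ 5.425, σ ≈ 0.807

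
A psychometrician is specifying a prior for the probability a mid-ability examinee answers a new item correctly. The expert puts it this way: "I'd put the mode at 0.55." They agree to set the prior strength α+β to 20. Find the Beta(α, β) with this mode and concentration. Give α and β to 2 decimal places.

α = 10.90, β = 9.10

For α,β > 1 the Beta mode is (α−1)/(α+β−2). With α+β = 20, the mode is (α−1)/18.
Set (α−1)/18 = 0.55 → α = 1 + 0.55·18 = 10.90.
β = 20 − α = 9.10.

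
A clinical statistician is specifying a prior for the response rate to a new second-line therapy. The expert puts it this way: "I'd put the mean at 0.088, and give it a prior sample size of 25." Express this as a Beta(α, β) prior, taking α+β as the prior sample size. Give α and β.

α = 2.2, β = 22.8

Under the effective-sample-size interpretation, Beta(α, β) has prior mean α/(α+β) and prior sample size α+β.
So α+β = 25 and α/(α+β) = 0.088, giving α = 0.088·25 = 2.2 and β = 25 − 2.2 = 22.8.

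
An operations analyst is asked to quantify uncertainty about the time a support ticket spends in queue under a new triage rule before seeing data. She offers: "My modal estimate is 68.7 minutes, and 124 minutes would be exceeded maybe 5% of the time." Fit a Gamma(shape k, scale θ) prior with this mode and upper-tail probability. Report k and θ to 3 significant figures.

Gamma(k,θ) with k>1 has mode (k−1)θ, so θ = 68.7/(k−1).
Need P(X < 124) = 0.95 with θ tied to k this way. Start at k = 2, θ = 68.7: P(X<124) ≈ 0.539.
Too low — raise k to concentrate. Iterating converges to k ≈ 8.99.
Then θ = 68.7/(8.99−1) ≈ 8.6.

k ≈ 8.99, θ ≈ 8.6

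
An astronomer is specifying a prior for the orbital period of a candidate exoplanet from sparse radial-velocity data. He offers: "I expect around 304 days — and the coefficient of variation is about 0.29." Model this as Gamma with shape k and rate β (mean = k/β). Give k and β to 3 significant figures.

k ≈ 11.9, β ≈ 0.0391

For Gamma(k, rate β): mean = k/β, variance = k/β², so CV = 1/√k.
CV = 0.29, hence k = 1/CV² = 11.9.
Then β = k/mean = 11.9/304 = 0.0391.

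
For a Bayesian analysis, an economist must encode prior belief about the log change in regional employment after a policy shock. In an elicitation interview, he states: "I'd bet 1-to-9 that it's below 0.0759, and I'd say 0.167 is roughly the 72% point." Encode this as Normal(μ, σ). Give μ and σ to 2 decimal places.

μ = 0.14, σ = 0.05

For Normal(μ,σ), the p-quantile is μ + z_p·σ. Here z_{0.1} = -1.282, z_{0.72} = 0.5828.
So 0.0759 = μ − 1.282σ and 0.167 = μ + 0.5828σ.
Subtracting: σ = (0.167 − 0.0759)/(0.5828 − (-1.282)) = 0.05.
Then μ = 0.0759 − (-1.282)·0.05 = 0.14.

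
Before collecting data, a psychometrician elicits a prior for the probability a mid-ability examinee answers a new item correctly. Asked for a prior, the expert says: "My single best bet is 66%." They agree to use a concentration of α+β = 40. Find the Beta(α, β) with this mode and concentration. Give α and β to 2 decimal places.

For α,β > 1 the Beta mode is (α−1)/(α+β−2). With α+β = 40, the mode is (α−1)/38.
Set (α−1)/38 = 0.66 → α = 1 + 0.66·38 = 26.08.
β = 40 − α = 13.92.

α = 26.08, β = 13.92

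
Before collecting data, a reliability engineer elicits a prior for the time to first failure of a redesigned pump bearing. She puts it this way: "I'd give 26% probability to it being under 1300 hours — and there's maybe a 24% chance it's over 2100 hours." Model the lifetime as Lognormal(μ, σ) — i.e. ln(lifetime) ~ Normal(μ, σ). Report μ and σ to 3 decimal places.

μ ≈ 7.399, σ ≈ 0.355

If T ~ Lognormal(μ,σ) then ln T ~ Normal(μ,σ), so the p-quantile of ln T is μ + z_p·σ.
ln(1300) = 7.17 and ln(2100) = 7.65; z_{0.26} = -0.6433, z_{0.76} = 0.7063.
σ = (7.65 − 7.17)/(0.7063 − (-0.6433)) = 0.355.
μ = 7.17 − (-0.6433)·0.355 = 7.399.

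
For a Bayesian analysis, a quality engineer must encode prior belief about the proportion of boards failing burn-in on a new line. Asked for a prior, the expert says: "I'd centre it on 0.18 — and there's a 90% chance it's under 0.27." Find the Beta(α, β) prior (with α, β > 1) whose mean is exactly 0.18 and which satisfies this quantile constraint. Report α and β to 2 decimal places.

α ≈ 5.75, β ≈ 26.20

With mean 0.18 fixed, write α = 0.18s, β = 0.82s where s = α+β.
Need P(θ < 0.27) = 0.9 under Beta(0.18s, 0.82s). Normal approximation: (q−m)/√(m(1−m)/s) ≈ z_{0.9} = 1.28, so s ≈ 0.18·0.82·(1.28)²/(0.27−0.18)² = 29.9.
At s = 29.9: P(θ<0.27) ≈ 0.894. Adjusting to match 0.9 gives s ≈ 31.95.
So α = 0.18·31.95 ≈ 5.75, β = 0.82·31.95 ≈ 26.20.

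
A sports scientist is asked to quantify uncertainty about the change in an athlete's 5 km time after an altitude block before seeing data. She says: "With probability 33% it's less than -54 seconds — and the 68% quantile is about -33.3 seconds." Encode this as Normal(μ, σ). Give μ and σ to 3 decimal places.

The p-quantile of Normal(μ,σ) is μ + z_p·σ, with z_{0.33} = -0.4399 and z_{0.68} = 0.4677.
Eliminate σ: μ = (z₂·x₁ − z₁·x₂)/(z₂ − z₁) = (0.4677·-54 − (-0.4399)·-33.3)/0.9076 = -43.967.
Then σ = (x₂ − x₁)/(z₂ − z₁) = (-33.3 − -54)/0.9076 = 22.807.

μ = -43.967, σ = 22.807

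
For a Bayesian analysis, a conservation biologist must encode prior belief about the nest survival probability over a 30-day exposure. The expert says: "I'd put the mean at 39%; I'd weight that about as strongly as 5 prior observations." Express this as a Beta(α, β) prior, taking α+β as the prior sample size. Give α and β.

α = 1.95, β = 3.05

Under the effective-sample-size interpretation, Beta(α, β) has prior mean α/(α+β) and prior sample size α+β.
So α+β = 5 and α/(α+β) = 0.39, giving α = 0.39·5 = 1.95 and β = 5 − 1.95 = 3.05.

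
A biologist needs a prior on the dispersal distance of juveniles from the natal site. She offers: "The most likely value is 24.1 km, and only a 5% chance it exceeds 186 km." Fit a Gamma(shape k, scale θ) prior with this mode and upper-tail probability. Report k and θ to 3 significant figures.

Gamma(k,θ) with k>1 has mode (k−1)θ, so θ = 24.1/(k−1).
Need P(X < 186) = 0.95 with θ tied to k this way. Start at k = 2, θ = 24.1: P(X<186) ≈ 0.996.
Too high — lower k to spread out. Iterating converges to k ≈ 1.51.
Then θ = 24.1/(1.51−1) ≈ 47.4.

k ≈ 1.51, θ ≈ 47.4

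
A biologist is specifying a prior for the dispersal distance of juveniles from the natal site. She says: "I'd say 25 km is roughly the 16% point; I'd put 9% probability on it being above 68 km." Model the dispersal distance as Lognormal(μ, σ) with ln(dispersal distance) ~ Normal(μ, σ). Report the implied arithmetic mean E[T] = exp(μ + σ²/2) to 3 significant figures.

E[T] ≈ 42 km

If T ~ Lognormal(μ,σ) then ln T ~ Normal(μ,σ), so the p-quantile of ln T is μ + z_p·σ.
ln(25) = 3.219 and ln(68) = 4.22; z_{0.16} = -0.9945, z_{0.91} = 1.341.
σ = (4.22 − 3.219)/(1.341 − (-0.9945)) = 0.428.
μ = 3.219 − (-0.9945)·0.428 = 3.645.
E[T] = exp(μ + σ²/2) = exp(3.645 + 0.0918) = 42 km.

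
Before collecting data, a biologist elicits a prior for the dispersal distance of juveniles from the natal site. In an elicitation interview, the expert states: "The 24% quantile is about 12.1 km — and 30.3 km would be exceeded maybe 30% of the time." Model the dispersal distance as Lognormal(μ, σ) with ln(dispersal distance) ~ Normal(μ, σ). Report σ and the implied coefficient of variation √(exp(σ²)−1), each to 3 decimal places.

σ ≈ 0.746, CV ≈ 0.863

If T ~ Lognormal(μ,σ) then ln T ~ Normal(μ,σ), so the p-quantile of ln T is μ + z_p·σ.
ln(12.1) = 2.493 and ln(30.3) = 3.411; z_{0.24} = -0.7063, z_{0.7} = 0.5244.
σ = (3.411 − 2.493)/(0.5244 − (-0.7063)) = 0.746.
μ = 2.493 − (-0.7063)·0.746 = 3.020.
CV = √(exp(σ²)−1) = √(exp(0.5563)−1) = 0.863.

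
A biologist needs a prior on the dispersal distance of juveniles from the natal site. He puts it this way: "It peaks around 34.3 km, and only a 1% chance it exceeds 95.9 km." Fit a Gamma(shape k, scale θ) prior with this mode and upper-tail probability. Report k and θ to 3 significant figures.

k ≈ 5.33, θ ≈ 7.92

Gamma(k,θ) with k>1 has mode (k−1)θ, so θ = 34.3/(k−1).
Need P(X < 95.9) = 0.99 with θ tied to k this way. Start at k = 2, θ = 34.3: P(X<95.9) ≈ 0.768.
Too low — raise k to concentrate. Iterating converges to k ≈ 5.33.
Then θ = 34.3/(5.33−1) ≈ 7.92.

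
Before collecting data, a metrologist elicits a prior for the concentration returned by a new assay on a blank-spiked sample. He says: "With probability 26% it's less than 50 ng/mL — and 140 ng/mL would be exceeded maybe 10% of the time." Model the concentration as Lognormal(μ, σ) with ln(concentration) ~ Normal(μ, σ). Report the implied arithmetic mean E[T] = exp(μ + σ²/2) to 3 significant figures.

If T ~ Lognormal(μ,σ) then ln T ~ Normal(μ,σ), so the p-quantile of ln T is μ + z_p·σ.
ln(50) = 3.912 and ln(140) = 4.942; z_{0.26} = -0.6433, z_{0.9} = 1.282.
σ = (4.942 − 3.912)/(1.282 − (-0.6433)) = 0.535.
μ = 3.912 − (-0.6433)·0.535 = 4.256.
E[T] = exp(μ + σ²/2) = exp(4.256 + 0.1431) = 81.4 ng/mL.

E[T] ≈ 81.4 ng/mL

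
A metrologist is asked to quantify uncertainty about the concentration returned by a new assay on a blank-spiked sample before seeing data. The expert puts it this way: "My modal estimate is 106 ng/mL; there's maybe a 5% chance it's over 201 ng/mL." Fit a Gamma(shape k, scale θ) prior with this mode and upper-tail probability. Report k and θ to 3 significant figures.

k ≈ 7.79, θ ≈ 15.6

Gamma(k,θ) with k>1 has mode (k−1)θ, so θ = 106/(k−1).
Need P(X < 201) = 0.95 with θ tied to k this way. Start at k = 2, θ = 106: P(X<201) ≈ 0.565.
Too low — raise k to concentrate. Iterating converges to k ≈ 7.79.
Then θ = 106/(7.79−1) ≈ 15.6.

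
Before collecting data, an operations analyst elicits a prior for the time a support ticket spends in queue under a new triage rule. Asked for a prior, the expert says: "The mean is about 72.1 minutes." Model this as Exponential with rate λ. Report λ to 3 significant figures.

λ ≈ 0.0139

Exponential mean = 1/λ, so λ = 1/72.1 = 0.0139.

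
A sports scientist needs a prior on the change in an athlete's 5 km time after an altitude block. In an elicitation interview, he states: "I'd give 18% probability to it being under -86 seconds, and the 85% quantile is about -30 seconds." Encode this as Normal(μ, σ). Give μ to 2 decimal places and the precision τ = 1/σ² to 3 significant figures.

μ = -59.74, τ = 0.00121

For Normal(μ,σ), the p-quantile is μ + z_p·σ. Here z_{0.18} = -0.9154, z_{0.85} = 1.036.
So -86 = μ − 0.9154σ and -30 = μ + 1.036σ.
Subtracting: σ = (-30 − -86)/(1.036 − (-0.9154)) = 28.69.
Then μ = -86 − (-0.9154)·28.69 = -59.74.
Precision τ = 1/σ² = 1/28.69² = 0.00121.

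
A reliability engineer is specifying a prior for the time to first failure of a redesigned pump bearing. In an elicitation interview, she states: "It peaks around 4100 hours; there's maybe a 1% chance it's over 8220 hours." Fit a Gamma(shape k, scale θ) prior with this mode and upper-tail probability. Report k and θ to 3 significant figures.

k ≈ 11.1, θ ≈ 404

Gamma(k,θ) with k>1 has mode (k−1)θ, so θ = 4100/(k−1).
Need P(X < 8220) = 0.99 with θ tied to k this way. Start at k = 2, θ = 4100: P(X<8220) ≈ 0.595.
Too low — raise k to concentrate. Iterating converges to k ≈ 11.1.
Then θ = 4100/(11.1−1) ≈ 404.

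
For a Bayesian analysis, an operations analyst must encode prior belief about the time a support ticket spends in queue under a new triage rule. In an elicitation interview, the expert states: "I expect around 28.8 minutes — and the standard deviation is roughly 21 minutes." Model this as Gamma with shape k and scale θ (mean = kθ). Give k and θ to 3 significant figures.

For Gamma(k, scale θ): mean = kθ, variance = kθ², so CV = 1/√k.
CV = SD/mean = 21/28.8 = 0.7292, hence k = 1/CV² = 1.88.
Then θ = mean/k = 28.8/1.88 = 15.3.

k ≈ 1.88, θ ≈ 15.3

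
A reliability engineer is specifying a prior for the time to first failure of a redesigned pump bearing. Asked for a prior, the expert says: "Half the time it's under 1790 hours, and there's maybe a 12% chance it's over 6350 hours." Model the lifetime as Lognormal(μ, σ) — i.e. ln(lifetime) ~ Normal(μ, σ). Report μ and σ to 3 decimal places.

If T ~ Lognormal(μ,σ) then ln T ~ Normal(μ,σ), so the p-quantile of ln T is μ + z_p·σ.
ln(1790) = 7.49 and ln(6350) = 8.756; z_{0.5} = 0, z_{0.88} = 1.175.
σ = (8.756 − 7.49)/(1.175 − (0)) = 1.078.
μ = 7.49 − (0)·1.078 = 7.490.

μ ≈ 7.490, σ ≈ 1.078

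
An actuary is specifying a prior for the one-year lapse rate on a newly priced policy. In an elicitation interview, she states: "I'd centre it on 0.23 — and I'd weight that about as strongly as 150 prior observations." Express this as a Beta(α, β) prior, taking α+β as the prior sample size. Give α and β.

α = 34.5, β = 115.5

Under the effective-sample-size interpretation, Beta(α, β) has prior mean α/(α+β) and prior sample size α+β.
So α+β = 150 and α/(α+β) = 0.23, giving α = 0.23·150 = 34.5 and β = 150 − 34.5 = 115.5.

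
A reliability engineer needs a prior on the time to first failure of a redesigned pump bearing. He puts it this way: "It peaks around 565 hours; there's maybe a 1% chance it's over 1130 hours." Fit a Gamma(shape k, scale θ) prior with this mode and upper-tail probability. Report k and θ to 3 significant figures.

Gamma(k,θ) with k>1 has mode (k−1)θ, so θ = 565/(k−1).
Need P(X < 1130) = 0.99 with θ tied to k this way. Start at k = 2, θ = 565: P(X<1130) ≈ 0.594.
Too low — raise k to concentrate. Iterating converges to k ≈ 11.2.
Then θ = 565/(11.2−1) ≈ 55.3.

k ≈ 11.2, θ ≈ 55.3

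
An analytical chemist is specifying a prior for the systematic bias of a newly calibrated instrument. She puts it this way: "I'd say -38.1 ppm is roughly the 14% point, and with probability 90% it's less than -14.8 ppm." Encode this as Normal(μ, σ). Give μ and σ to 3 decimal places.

The p-quantile of Normal(μ,σ) is μ + z_p·σ, with z_{0.14} = -1.08 and z_{0.9} = 1.282.
Eliminate σ: μ = (z₂·x₁ − z₁·x₂)/(z₂ − z₁) = (1.282·-38.1 − (-1.08)·-14.8)/2.362 = -27.443.
Then σ = (x₂ − x₁)/(z₂ − z₁) = (-14.8 − -38.1)/2.362 = 9.865.

μ = -27.443, σ = 9.865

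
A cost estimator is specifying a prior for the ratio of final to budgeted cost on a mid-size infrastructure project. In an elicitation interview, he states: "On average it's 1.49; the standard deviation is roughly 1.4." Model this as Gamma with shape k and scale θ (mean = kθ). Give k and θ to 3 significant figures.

k ≈ 1.13, θ ≈ 1.32

For Gamma(k, scale θ): mean = kθ, variance = kθ², so CV = 1/√k.
CV = SD/mean = 1.4/1.49 = 0.9396, hence k = 1/CV² = 1.13.
Then θ = mean/k = 1.49/1.13 = 1.32.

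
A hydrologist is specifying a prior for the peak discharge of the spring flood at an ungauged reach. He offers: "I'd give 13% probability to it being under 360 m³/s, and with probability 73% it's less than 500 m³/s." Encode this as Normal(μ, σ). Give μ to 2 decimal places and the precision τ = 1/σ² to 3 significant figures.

The p-quantile of Normal(μ,σ) is μ + z_p·σ, with z_{0.13} = -1.126 and z_{0.73} = 0.6128.
Eliminate σ: μ = (z₂·x₁ − z₁·x₂)/(z₂ − z₁) = (0.6128·360 − (-1.126)·500)/1.739 = 450.67.
Then σ = (x₂ − x₁)/(z₂ − z₁) = (500 − 360)/1.739 = 80.50.
Precision τ = 1/σ² = 1/80.5² = 0.000154.

μ = 450.67, τ = 0.000154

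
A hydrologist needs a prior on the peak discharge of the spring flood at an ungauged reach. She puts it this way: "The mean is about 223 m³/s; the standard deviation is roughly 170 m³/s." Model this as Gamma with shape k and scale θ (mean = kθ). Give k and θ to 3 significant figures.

For Gamma(k, scale θ): mean = kθ, variance = kθ², so CV = 1/√k.
CV = SD/mean = 170/223 = 0.7623, hence k = 1/CV² = 1.72.
Then θ = mean/k = 223/1.72 = 130.

k ≈ 1.72, θ ≈ 130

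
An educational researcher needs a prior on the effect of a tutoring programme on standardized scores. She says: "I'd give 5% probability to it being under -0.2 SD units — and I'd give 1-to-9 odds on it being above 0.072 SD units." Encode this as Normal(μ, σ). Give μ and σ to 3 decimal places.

μ = -0.047, σ = 0.093

For Normal(μ,σ), the p-quantile is μ + z_p·σ. Here z_{0.05} = -1.645, z_{0.9} = 1.282.
So -0.2 = μ − 1.645σ and 0.072 = μ + 1.282σ.
Subtracting: σ = (0.072 − -0.2)/(1.282 − (-1.645)) = 0.093.
Then μ = -0.2 − (-1.645)·0.093 = -0.047.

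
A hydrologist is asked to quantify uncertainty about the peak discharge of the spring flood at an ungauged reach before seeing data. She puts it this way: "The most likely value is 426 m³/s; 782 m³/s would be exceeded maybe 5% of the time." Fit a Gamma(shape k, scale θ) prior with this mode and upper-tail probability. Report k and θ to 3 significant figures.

Gamma(k,θ) with k>1 has mode (k−1)θ, so θ = 426/(k−1).
Need P(X < 782) = 0.95 with θ tied to k this way. Start at k = 2, θ = 426: P(X<782) ≈ 0.548.
Too low — raise k to concentrate. Iterating converges to k ≈ 8.55.
Then θ = 426/(8.55−1) ≈ 56.4.

k ≈ 8.55, θ ≈ 56.4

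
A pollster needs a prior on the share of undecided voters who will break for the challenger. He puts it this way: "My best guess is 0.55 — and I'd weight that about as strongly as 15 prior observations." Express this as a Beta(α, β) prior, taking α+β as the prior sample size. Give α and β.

α = 8.25, β = 6.75

Under the effective-sample-size interpretation, Beta(α, β) has prior mean α/(α+β) and prior sample size α+β.
So α+β = 15 and α/(α+β) = 0.55, giving α = 0.55·15 = 8.25 and β = 15 − 8.25 = 6.75.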